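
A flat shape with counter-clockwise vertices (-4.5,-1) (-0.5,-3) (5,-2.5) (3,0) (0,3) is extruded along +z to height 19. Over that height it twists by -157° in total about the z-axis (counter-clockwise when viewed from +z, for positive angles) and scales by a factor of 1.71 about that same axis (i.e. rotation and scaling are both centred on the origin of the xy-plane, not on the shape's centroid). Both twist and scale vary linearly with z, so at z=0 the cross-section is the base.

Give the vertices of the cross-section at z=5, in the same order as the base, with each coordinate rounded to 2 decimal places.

t = z/height = 5/19 = 0.263158
s = 1 + (scale-1)·z/height = 1 + (1.71-1)·5/19 = 1.186842
θ = twist·z/height = -157°·5/19 = -41.3158° = -0.721097 rad
cos θ = 0.751082, sin θ = -0.660209 (intermediates below are computed at full precision and shown rounded to 5 d.p.)
v1: (-4.5,-1) → rotate → (-4.04008,2.21986) → ×s → (-4.79494,2.63462) → (-4.79,2.63)
v2: (-0.5,-3) → rotate → (-2.35617,-1.92314) → ×s → (-2.79640,-2.28247) → (-2.80,-2.28)
v3: (5,-2.5) → rotate → (2.10489,-5.17875) → ×s → (2.49817,-6.14636) → (2.50,-6.15)
v4: (3,0) → rotate → (2.25325,-1.98063) → ×s → (2.67425,-2.35069) → (2.67,-2.35)
v5: (0,3) → rotate → (1.98063,2.25325) → ×s → (2.35069,2.67425) → (2.35,2.67)

Cross-section at z=5: (-4.79,2.63) (-2.80,-2.28) (2.50,-6.15) (2.67,-2.35) (2.35,2.67)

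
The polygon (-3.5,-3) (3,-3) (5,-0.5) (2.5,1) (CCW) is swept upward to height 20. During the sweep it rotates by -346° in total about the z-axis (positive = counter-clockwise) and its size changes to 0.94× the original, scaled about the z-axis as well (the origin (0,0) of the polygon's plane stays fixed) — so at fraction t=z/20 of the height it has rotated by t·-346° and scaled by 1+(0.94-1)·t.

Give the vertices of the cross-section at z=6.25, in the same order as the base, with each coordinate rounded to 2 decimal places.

Cross-section at z=6.25: (-1.73,4.18) (-3.71,-1.88) (-1.99,-4.51) (0.17,-2.64)

t = z/height = 6.25/20 = 0.3125
s = 1 + (scale-1)·z/height = 1 + (0.94-1)·6.25/20 = 0.981250
θ = twist·z/height = -346°·6.25/20 = -108.1250° = -1.887137 rad
cos θ = -0.311091, sin θ = -0.950380 (intermediates below are computed at full precision and shown rounded to 5 d.p.)
v1: (-3.5,-3) → rotate → (-1.76232,4.25960) → ×s → (-1.72928,4.17974) → (-1.73,4.18)
v2: (3,-3) → rotate → (-3.78441,-1.91787) → ×s → (-3.71346,-1.88191) → (-3.71,-1.88)
v3: (5,-0.5) → rotate → (-2.03065,-4.59635) → ×s → (-1.99257,-4.51017) → (-1.99,-4.51)
v4: (2.5,1) → rotate → (0.17265,-2.68704) → ×s → (0.16942,-2.63666) → (0.17,-2.64)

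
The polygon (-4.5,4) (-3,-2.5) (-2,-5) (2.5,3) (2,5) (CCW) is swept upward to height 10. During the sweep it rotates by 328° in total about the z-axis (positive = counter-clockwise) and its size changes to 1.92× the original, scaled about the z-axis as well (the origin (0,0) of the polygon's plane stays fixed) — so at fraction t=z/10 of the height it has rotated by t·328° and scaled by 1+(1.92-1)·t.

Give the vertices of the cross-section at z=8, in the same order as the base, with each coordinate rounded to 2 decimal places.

Cross-section at z=8: (7.92,6.82) (-3.61,5.74) (-8.14,4.59) (4.59,-4.99) (8.14,-4.59)

t = z/height = 8/10 = 0.8
s = 1 + (scale-1)·z/height = 1 + (1.92-1)·8/10 = 1.736000
θ = twist·z/height = 328°·8/10 = 262.4000° = 4.579744 rad
cos θ = -0.132256, sin θ = -0.991216 (intermediates below are computed at full precision and shown rounded to 5 d.p.)
v1: (-4.5,4) → rotate → (4.56002,3.93144) → ×s → (7.91619,6.82499) → (7.92,6.82)
v2: (-3,-2.5) → rotate → (-2.08127,3.30429) → ×s → (-3.61308,5.73624) → (-3.61,5.74)
v3: (-2,-5) → rotate → (-4.69156,2.64371) → ×s → (-8.14456,4.58949) → (-8.14,4.59)
v4: (2.5,3) → rotate → (2.64301,-2.87481) → ×s → (4.58826,-4.99067) → (4.59,-4.99)
v5: (2,5) → rotate → (4.69156,-2.64371) → ×s → (8.14456,-4.58949) → (8.14,-4.59)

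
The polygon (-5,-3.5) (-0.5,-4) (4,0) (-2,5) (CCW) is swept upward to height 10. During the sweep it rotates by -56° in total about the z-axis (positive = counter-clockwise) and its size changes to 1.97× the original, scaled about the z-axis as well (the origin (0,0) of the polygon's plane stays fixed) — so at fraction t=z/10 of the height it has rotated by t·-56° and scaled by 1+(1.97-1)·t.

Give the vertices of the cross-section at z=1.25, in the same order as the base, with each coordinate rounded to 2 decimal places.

Cross-section at z=1.25: (-6.04,-3.21) (-1.10,-4.38) (4.45,-0.55) (-1.54,5.84)

t = z/height = 1.25/10 = 0.125
s = 1 + (scale-1)·z/height = 1 + (1.97-1)·1.25/10 = 1.121250
θ = twist·z/height = -56°·1.25/10 = -7.0000° = -0.122173 rad
cos θ = 0.992546, sin θ = -0.121869 (intermediates below are computed at full precision and shown rounded to 5 d.p.)
v1: (-5,-3.5) → rotate → (-5.38927,-2.86456) → ×s → (-6.04272,-3.21189) → (-6.04,-3.21)
v2: (-0.5,-4) → rotate → (-0.98375,-3.90925) → ×s → (-1.10303,-4.38325) → (-1.10,-4.38)
v3: (4,0) → rotate → (3.97018,-0.48748) → ×s → (4.45157,-0.54658) → (4.45,-0.55)
v4: (-2,5) → rotate → (-1.37575,5.20647) → ×s → (-1.54255,5.83775) → (-1.54,5.84)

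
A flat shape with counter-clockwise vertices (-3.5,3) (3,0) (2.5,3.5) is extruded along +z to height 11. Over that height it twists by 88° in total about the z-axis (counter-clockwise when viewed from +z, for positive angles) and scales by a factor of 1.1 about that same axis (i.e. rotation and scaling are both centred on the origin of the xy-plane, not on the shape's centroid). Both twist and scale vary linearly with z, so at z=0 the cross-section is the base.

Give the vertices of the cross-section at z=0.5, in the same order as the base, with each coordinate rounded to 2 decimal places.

Cross-section at z=0.5: (-3.72,2.76) (3.01,0.21) (2.26,3.68)

t = z/height = 0.5/11 = 0.0454545
s = 1 + (scale-1)·z/height = 1 + (1.1-1)·0.5/11 = 1.004545
θ = twist·z/height = 88°·0.5/11 = 4.0000° = 0.069813 rad
cos θ = 0.997564, sin θ = 0.069756 (intermediates below are computed at full precision and shown rounded to 5 d.p.)
v1: (-3.5,3) → rotate → (-3.70074,2.74854) → ×s → (-3.71757,2.76104) → (-3.72,2.76)
v2: (3,0) → rotate → (2.99269,0.20927) → ×s → (3.00630,0.21022) → (3.01,0.21)
v3: (2.5,3.5) → rotate → (2.24976,3.66587) → ×s → (2.25999,3.68253) → (2.26,3.68)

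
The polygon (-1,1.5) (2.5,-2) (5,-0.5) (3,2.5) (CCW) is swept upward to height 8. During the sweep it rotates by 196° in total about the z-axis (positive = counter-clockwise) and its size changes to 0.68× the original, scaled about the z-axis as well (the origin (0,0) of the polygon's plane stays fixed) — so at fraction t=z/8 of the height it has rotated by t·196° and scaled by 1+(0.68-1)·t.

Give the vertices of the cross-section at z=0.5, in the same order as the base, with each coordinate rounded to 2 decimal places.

t = z/height = 0.5/8 = 0.0625
s = 1 + (scale-1)·z/height = 1 + (0.68-1)·0.5/8 = 0.980000
θ = twist·z/height = 196°·0.5/8 = 12.2500° = 0.213803 rad
cos θ = 0.977231, sin θ = 0.212178 (intermediates below are computed at full precision and shown rounded to 5 d.p.)
v1: (-1,1.5) → rotate → (-1.29550,1.25367) → ×s → (-1.26959,1.22860) → (-1.27,1.23)
v2: (2.5,-2) → rotate → (2.86743,-1.42402) → ×s → (2.81008,-1.39554) → (2.81,-1.40)
v3: (5,-0.5) → rotate → (4.99224,0.57227) → ×s → (4.89240,0.56083) → (4.89,0.56)
v4: (3,2.5) → rotate → (2.40125,3.07961) → ×s → (2.35322,3.01802) → (2.35,3.02)

Cross-section at z=0.5: (-1.27,1.23) (2.81,-1.40) (4.89,0.56) (2.35,3.02)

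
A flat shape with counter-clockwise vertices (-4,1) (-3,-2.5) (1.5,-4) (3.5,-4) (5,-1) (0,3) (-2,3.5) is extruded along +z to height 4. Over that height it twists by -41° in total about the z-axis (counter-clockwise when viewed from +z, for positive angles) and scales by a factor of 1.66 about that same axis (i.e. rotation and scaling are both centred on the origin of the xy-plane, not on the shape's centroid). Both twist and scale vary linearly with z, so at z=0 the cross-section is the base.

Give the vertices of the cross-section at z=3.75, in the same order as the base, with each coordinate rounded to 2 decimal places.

t = z/height = 3.75/4 = 0.9375
s = 1 + (scale-1)·z/height = 1 + (1.66-1)·3.75/4 = 1.618750
θ = twist·z/height = -41°·3.75/4 = -38.4375° = -0.670861 rad
cos θ = 0.783287, sin θ = -0.621661 (intermediates below are computed at full precision and shown rounded to 5 d.p.)
v1: (-4,1) → rotate → (-2.51149,3.26993) → ×s → (-4.06547,5.29320) → (-4.07,5.29)
v2: (-3,-2.5) → rotate → (-3.90401,-0.09324) → ×s → (-6.31962,-0.15092) → (-6.32,-0.15)
v3: (1.5,-4) → rotate → (-1.31171,-4.06564) → ×s → (-2.12333,-6.58125) → (-2.12,-6.58)
v4: (3.5,-4) → rotate → (0.25486,-5.30896) → ×s → (0.41256,-8.59388) → (0.41,-8.59)
v5: (5,-1) → rotate → (3.29477,-3.89159) → ×s → (5.33341,-6.29951) → (5.33,-6.30)
v6: (0,3) → rotate → (1.86498,2.34986) → ×s → (3.01894,3.80384) → (3.02,3.80)
v7: (-2,3.5) → rotate → (0.60924,3.98482) → ×s → (0.98620,6.45044) → (0.99,6.45)

Cross-section at z=3.75: (-4.07,5.29) (-6.32,-0.15) (-2.12,-6.58) (0.41,-8.59) (5.33,-6.30) (3.02,3.80) (0.99,6.45)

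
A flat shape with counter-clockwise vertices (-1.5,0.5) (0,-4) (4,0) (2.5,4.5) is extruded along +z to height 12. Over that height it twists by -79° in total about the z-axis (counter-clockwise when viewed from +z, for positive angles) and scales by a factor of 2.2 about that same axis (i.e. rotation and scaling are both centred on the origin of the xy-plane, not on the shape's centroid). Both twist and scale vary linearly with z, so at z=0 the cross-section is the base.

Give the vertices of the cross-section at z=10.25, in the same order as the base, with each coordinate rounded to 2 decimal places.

t = z/height = 10.25/12 = 0.854167
s = 1 + (scale-1)·z/height = 1 + (2.2-1)·10.25/12 = 2.025000
θ = twist·z/height = -79°·10.25/12 = -67.4792° = -1.177734 rad
cos θ = 0.383019, sin θ = -0.923740 (intermediates below are computed at full precision and shown rounded to 5 d.p.)
v1: (-1.5,0.5) → rotate → (-0.11266,1.57712) → ×s → (-0.22813,3.19367) → (-0.23,3.19)
v2: (0,-4) → rotate → (-3.69496,-1.53208) → ×s → (-7.48230,-3.10246) → (-7.48,-3.10)
v3: (4,0) → rotate → (1.53208,-3.69496) → ×s → (3.10246,-7.48230) → (3.10,-7.48)
v4: (2.5,4.5) → rotate → (5.11438,-0.58576) → ×s → (10.35662,-1.18617) → (10.36,-1.19)

Cross-section at z=10.25: (-0.23,3.19) (-7.48,-3.10) (3.10,-7.48) (10.36,-1.19)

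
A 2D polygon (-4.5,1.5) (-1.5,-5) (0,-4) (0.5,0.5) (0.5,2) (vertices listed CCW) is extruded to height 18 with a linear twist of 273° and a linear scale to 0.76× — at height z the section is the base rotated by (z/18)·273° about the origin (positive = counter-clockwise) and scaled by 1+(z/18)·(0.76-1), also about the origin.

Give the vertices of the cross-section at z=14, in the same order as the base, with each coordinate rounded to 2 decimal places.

Cross-section at z=14: (3.75,0.93) (-1.14,4.09) (-1.74,2.75) (-0.13,-0.56) (0.53,-1.59)

t = z/height = 14/18 = 0.777778
s = 1 + (scale-1)·z/height = 1 + (0.76-1)·14/18 = 0.813333
θ = twist·z/height = 273°·14/18 = 212.3333° = 3.705916 rad
cos θ = -0.844951, sin θ = -0.534844 (intermediates below are computed at full precision and shown rounded to 5 d.p.)
v1: (-4.5,1.5) → rotate → (4.60454,1.13937) → ×s → (3.74503,0.92669) → (3.75,0.93)
v2: (-1.5,-5) → rotate → (-1.40679,5.02702) → ×s → (-1.14419,4.08864) → (-1.14,4.09)
v3: (0,-4) → rotate → (-2.13938,3.37980) → ×s → (-1.74003,2.74891) → (-1.74,2.75)
v4: (0.5,0.5) → rotate → (-0.15505,-0.68990) → ×s → (-0.12611,-0.56112) → (-0.13,-0.56)
v5: (0.5,2) → rotate → (0.64721,-1.95732) → ×s → (0.52640,-1.59196) → (0.53,-1.59)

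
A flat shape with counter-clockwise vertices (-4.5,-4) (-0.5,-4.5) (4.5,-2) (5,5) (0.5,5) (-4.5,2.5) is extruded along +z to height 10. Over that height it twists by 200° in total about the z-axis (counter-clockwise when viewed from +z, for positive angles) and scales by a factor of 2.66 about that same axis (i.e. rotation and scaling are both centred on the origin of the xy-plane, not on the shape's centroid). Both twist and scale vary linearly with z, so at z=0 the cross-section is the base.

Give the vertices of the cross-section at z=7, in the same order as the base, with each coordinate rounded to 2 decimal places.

t = z/height = 7/10 = 0.7
s = 1 + (scale-1)·z/height = 1 + (2.66-1)·7/10 = 2.162000
θ = twist·z/height = 200°·7/10 = 140.0000° = 2.443461 rad
cos θ = -0.766044, sin θ = 0.642788 (intermediates below are computed at full precision and shown rounded to 5 d.p.)
v1: (-4.5,-4) → rotate → (6.01835,0.17163) → ×s → (13.01167,0.37107) → (13.01,0.37)
v2: (-0.5,-4.5) → rotate → (3.27557,3.12581) → ×s → (7.08177,6.75799) → (7.08,6.76)
v3: (4.5,-2) → rotate → (-2.16162,4.42463) → ×s → (-4.67343,9.56606) → (-4.67,9.57)
v4: (5,5) → rotate → (-7.04416,-0.61628) → ×s → (-15.22947,-1.33241) → (-15.23,-1.33)
v5: (0.5,5) → rotate → (-3.59696,-3.50883) → ×s → (-7.77663,-7.58609) → (-7.78,-7.59)
v6: (-4.5,2.5) → rotate → (1.84023,-4.80766) → ×s → (3.97858,-10.39415) → (3.98,-10.39)

Cross-section at z=7: (13.01,0.37) (7.08,6.76) (-4.67,9.57) (-15.23,-1.33) (-7.78,-7.59) (3.98,-10.39)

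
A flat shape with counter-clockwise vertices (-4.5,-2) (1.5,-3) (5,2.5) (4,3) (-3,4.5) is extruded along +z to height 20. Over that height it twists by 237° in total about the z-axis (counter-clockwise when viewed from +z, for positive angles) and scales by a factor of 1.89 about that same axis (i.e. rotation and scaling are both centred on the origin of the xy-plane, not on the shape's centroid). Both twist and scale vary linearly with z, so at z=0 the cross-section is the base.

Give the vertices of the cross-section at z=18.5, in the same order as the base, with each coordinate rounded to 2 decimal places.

t = z/height = 18.5/20 = 0.925
s = 1 + (scale-1)·z/height = 1 + (1.89-1)·18.5/20 = 1.823250
θ = twist·z/height = 237°·18.5/20 = 219.2250° = 3.826198 rad
cos θ = -0.774669, sin θ = -0.632367 (intermediates below are computed at full precision and shown rounded to 5 d.p.)
v1: (-4.5,-2) → rotate → (2.22127,4.39499) → ×s → (4.04994,8.01317) → (4.05,8.01)
v2: (1.5,-3) → rotate → (-3.05911,1.37545) → ×s → (-5.57751,2.50780) → (-5.58,2.51)
v3: (5,2.5) → rotate → (-2.29242,-5.09851) → ×s → (-4.17966,-9.29586) → (-4.18,-9.30)
v4: (4,3) → rotate → (-1.20157,-4.85348) → ×s → (-2.19077,-8.84910) → (-2.19,-8.85)
v5: (-3,4.5) → rotate → (5.16966,-1.58891) → ×s → (9.42558,-2.89697) → (9.43,-2.90)

Cross-section at z=18.5: (4.05,8.01) (-5.58,2.51) (-4.18,-9.30) (-2.19,-8.85) (9.43,-2.90)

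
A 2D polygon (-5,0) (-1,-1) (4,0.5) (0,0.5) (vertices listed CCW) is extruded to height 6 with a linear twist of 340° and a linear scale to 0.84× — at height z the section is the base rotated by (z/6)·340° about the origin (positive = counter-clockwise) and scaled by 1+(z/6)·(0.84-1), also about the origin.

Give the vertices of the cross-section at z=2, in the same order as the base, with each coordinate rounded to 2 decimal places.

Cross-section at z=2: (1.87,-4.35) (1.24,-0.49) (-1.93,3.29) (-0.43,-0.19)

t = z/height = 2/6 = 0.333333
s = 1 + (scale-1)·z/height = 1 + (0.84-1)·2/6 = 0.946667
θ = twist·z/height = 340°·2/6 = 113.3333° = 1.978040 rad
cos θ = -0.396080, sin θ = 0.918216 (intermediates below are computed at full precision and shown rounded to 5 d.p.)
v1: (-5,0) → rotate → (1.98040,-4.59108) → ×s → (1.87478,-4.34622) → (1.87,-4.35)
v2: (-1,-1) → rotate → (1.31430,-0.52214) → ×s → (1.24420,-0.49429) → (1.24,-0.49)
v3: (4,0.5) → rotate → (-2.04343,3.47482) → ×s → (-1.93444,3.28950) → (-1.93,3.29)
v4: (0,0.5) → rotate → (-0.45911,-0.19804) → ×s → (-0.43462,-0.18748) → (-0.43,-0.19)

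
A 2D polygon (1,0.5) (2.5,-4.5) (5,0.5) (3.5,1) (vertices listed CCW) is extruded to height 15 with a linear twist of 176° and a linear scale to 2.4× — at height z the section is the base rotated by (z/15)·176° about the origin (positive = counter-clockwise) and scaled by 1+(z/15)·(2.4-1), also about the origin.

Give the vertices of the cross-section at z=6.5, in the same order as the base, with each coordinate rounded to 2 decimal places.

Cross-section at z=6.5: (-0.40,1.75) (7.98,2.19) (1.13,7.99) (-0.23,5.84)

t = z/height = 6.5/15 = 0.433333
s = 1 + (scale-1)·z/height = 1 + (2.4-1)·6.5/15 = 1.606667
θ = twist·z/height = 176°·6.5/15 = 76.2667° = 1.331104 rad
cos θ = 0.237403, sin θ = 0.971411 (intermediates below are computed at full precision and shown rounded to 5 d.p.)
v1: (1,0.5) → rotate → (-0.24830,1.09011) → ×s → (-0.39894,1.75145) → (-0.40,1.75)
v2: (2.5,-4.5) → rotate → (4.96486,1.36021) → ×s → (7.97687,2.18541) → (7.98,2.19)
v3: (5,0.5) → rotate → (0.70131,4.97576) → ×s → (1.12677,7.99438) → (1.13,7.99)
v4: (3.5,1) → rotate → (-0.14050,3.63734) → ×s → (-0.22574,5.84400) → (-0.23,5.84)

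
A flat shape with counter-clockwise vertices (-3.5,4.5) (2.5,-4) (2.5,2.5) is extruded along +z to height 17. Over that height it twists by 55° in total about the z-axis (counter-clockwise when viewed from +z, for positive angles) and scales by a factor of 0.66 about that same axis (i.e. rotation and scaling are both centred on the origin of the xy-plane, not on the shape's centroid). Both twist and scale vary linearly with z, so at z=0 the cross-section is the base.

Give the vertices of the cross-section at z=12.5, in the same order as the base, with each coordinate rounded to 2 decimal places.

Cross-section at z=12.5: (-4.19,0.87) (3.37,-1.07) (0.21,2.64)

t = z/height = 12.5/17 = 0.735294
s = 1 + (scale-1)·z/height = 1 + (0.66-1)·12.5/17 = 0.750000
θ = twist·z/height = 55°·12.5/17 = 40.4412° = 0.705832 rad
cos θ = 0.761072, sin θ = 0.648667 (intermediates below are computed at full precision and shown rounded to 5 d.p.)
v1: (-3.5,4.5) → rotate → (-5.58275,1.15449) → ×s → (-4.18707,0.86587) → (-4.19,0.87)
v2: (2.5,-4) → rotate → (4.49735,-1.42262) → ×s → (3.37301,-1.06697) → (3.37,-1.07)
v3: (2.5,2.5) → rotate → (0.28101,3.52435) → ×s → (0.21076,2.64326) → (0.21,2.64)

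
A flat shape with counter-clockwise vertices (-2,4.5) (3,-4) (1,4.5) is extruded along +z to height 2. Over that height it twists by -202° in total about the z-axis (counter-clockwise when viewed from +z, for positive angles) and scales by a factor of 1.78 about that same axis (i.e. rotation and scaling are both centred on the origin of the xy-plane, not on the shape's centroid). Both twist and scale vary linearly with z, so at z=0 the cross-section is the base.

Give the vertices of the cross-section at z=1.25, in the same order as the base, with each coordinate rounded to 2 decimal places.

Cross-section at z=1.25: (7.16,-1.56) (-7.44,-0.08) (4.52,-5.16)

t = z/height = 1.25/2 = 0.625
s = 1 + (scale-1)·z/height = 1 + (1.78-1)·1.25/2 = 1.487500
θ = twist·z/height = -202°·1.25/2 = -126.2500° = -2.203478 rad
cos θ = -0.591310, sin θ = -0.806445 (intermediates below are computed at full precision and shown rounded to 5 d.p.)
v1: (-2,4.5) → rotate → (4.81162,-1.04800) → ×s → (7.15728,-1.55891) → (7.16,-1.56)
v2: (3,-4) → rotate → (-4.99971,-0.05410) → ×s → (-7.43706,-0.08047) → (-7.44,-0.08)
v3: (1,4.5) → rotate → (3.03769,-3.46734) → ×s → (4.51857,-5.15767) → (4.52,-5.16)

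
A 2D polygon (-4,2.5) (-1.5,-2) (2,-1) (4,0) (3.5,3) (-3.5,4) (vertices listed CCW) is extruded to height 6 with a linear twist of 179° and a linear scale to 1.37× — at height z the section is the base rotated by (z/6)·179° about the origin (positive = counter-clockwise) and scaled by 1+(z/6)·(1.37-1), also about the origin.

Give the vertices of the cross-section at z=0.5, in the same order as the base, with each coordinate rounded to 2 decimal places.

t = z/height = 0.5/6 = 0.0833333
s = 1 + (scale-1)·z/height = 1 + (1.37-1)·0.5/6 = 1.030833
θ = twist·z/height = 179°·0.5/6 = 14.9167° = 0.260345 rad
cos θ = 0.966301, sin θ = 0.257414 (intermediates below are computed at full precision and shown rounded to 5 d.p.)
v1: (-4,2.5) → rotate → (-4.50874,1.38610) → ×s → (-4.64776,1.42884) → (-4.65,1.43)
v2: (-1.5,-2) → rotate → (-0.93462,-2.31872) → ×s → (-0.96344,-2.39022) → (-0.96,-2.39)
v3: (2,-1) → rotate → (2.19002,-0.45147) → ×s → (2.25754,-0.46539) → (2.26,-0.47)
v4: (4,0) → rotate → (3.86520,1.02966) → ×s → (3.98438,1.06140) → (3.98,1.06)
v5: (3.5,3) → rotate → (2.60981,3.79985) → ×s → (2.69028,3.91701) → (2.69,3.92)
v6: (-3.5,4) → rotate → (-4.41171,2.96426) → ×s → (-4.54774,3.05565) → (-4.55,3.06)

Cross-section at z=0.5: (-4.65,1.43) (-0.96,-2.39) (2.26,-0.47) (3.98,1.06) (2.69,3.92) (-4.55,3.06)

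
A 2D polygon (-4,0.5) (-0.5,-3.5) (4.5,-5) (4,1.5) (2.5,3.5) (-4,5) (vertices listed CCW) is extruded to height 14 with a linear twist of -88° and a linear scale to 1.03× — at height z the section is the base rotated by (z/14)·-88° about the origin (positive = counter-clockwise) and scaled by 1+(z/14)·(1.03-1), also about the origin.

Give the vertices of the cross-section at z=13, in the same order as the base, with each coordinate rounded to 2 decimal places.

t = z/height = 13/14 = 0.928571
s = 1 + (scale-1)·z/height = 1 + (1.03-1)·13/14 = 1.027857
θ = twist·z/height = -88°·13/14 = -81.7143° = -1.426183 rad
cos θ = 0.144109, sin θ = -0.989562 (intermediates below are computed at full precision and shown rounded to 5 d.p.)
v1: (-4,0.5) → rotate → (-0.08166,4.03030) → ×s → (-0.08393,4.14257) → (-0.08,4.14)
v2: (-0.5,-3.5) → rotate → (-3.53552,-0.00960) → ×s → (-3.63401,-0.00987) → (-3.63,-0.01)
v3: (4.5,-5) → rotate → (-4.29932,-5.17358) → ×s → (-4.41908,-5.31770) → (-4.42,-5.32)
v4: (4,1.5) → rotate → (2.06078,-3.74208) → ×s → (2.11819,-3.84633) → (2.12,-3.85)
v5: (2.5,3.5) → rotate → (3.82374,-1.96952) → ×s → (3.93026,-2.02439) → (3.93,-2.02)
v6: (-4,5) → rotate → (4.37137,4.67879) → ×s → (4.49314,4.80913) → (4.49,4.81)

Cross-section at z=13: (-0.08,4.14) (-3.63,-0.01) (-4.42,-5.32) (2.12,-3.85) (3.93,-2.02) (4.49,4.81)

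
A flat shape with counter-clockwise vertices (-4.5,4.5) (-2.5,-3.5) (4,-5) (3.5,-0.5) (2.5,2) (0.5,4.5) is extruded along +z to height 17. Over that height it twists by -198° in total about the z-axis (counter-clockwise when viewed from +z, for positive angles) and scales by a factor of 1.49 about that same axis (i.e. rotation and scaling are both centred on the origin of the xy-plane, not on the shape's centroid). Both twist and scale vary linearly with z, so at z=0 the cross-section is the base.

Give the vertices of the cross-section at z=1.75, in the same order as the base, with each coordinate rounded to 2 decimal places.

Cross-section at z=1.75: (-2.78,6.08) (-3.74,-2.53) (2.11,-6.39) (3.26,-1.77) (3.19,1.05) (2.14,4.25)

t = z/height = 1.75/17 = 0.102941
s = 1 + (scale-1)·z/height = 1 + (1.49-1)·1.75/17 = 1.050441
θ = twist·z/height = -198°·1.75/17 = -20.3824° = -0.355739 rad
cos θ = 0.937389, sin θ = -0.348283 (intermediates below are computed at full precision and shown rounded to 5 d.p.)
v1: (-4.5,4.5) → rotate → (-2.65098,5.78553) → ×s → (-2.78470,6.07736) → (-2.78,6.08)
v2: (-2.5,-3.5) → rotate → (-3.56246,-2.41015) → ×s → (-3.74216,-2.53173) → (-3.74,-2.53)
v3: (4,-5) → rotate → (2.00814,-6.08008) → ×s → (2.10943,-6.38677) → (2.11,-6.39)
v4: (3.5,-0.5) → rotate → (3.10672,-1.68769) → ×s → (3.26343,-1.77282) → (3.26,-1.77)
v5: (2.5,2) → rotate → (3.04004,1.00407) → ×s → (3.19338,1.05472) → (3.19,1.05)
v6: (0.5,4.5) → rotate → (2.03597,4.04411) → ×s → (2.13867,4.24810) → (2.14,4.25)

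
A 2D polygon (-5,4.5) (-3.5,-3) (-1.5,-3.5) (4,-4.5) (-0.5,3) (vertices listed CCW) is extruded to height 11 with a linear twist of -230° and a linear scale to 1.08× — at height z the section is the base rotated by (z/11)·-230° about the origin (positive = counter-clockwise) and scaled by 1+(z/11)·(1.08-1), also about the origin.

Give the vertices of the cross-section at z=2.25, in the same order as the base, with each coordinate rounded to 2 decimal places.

t = z/height = 2.25/11 = 0.204545
s = 1 + (scale-1)·z/height = 1 + (1.08-1)·2.25/11 = 1.016364
θ = twist·z/height = -230°·2.25/11 = -47.0455° = -0.821098 rad
cos θ = 0.681418, sin θ = -0.731895 (intermediates below are computed at full precision and shown rounded to 5 d.p.)
v1: (-5,4.5) → rotate → (-0.11356,6.72585) → ×s → (-0.11542,6.83591) → (-0.12,6.84)
v2: (-3.5,-3) → rotate → (-4.58065,0.51738) → ×s → (-4.65560,0.52584) → (-4.66,0.53)
v3: (-1.5,-3.5) → rotate → (-3.58376,-1.28712) → ×s → (-3.64240,-1.30818) → (-3.64,-1.31)
v4: (4,-4.5) → rotate → (-0.56785,-5.99396) → ×s → (-0.57715,-6.09204) → (-0.58,-6.09)
v5: (-0.5,3) → rotate → (1.85497,2.41020) → ×s → (1.88533,2.44964) → (1.89,2.45)

Cross-section at z=2.25: (-0.12,6.84) (-4.66,0.53) (-3.64,-1.31) (-0.58,-6.09) (1.89,2.45)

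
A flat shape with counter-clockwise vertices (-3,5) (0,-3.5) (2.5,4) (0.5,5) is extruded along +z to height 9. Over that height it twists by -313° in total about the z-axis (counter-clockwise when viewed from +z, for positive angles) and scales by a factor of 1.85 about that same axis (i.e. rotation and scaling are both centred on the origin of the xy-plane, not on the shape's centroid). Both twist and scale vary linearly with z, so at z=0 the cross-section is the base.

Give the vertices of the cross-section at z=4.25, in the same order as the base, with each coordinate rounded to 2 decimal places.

t = z/height = 4.25/9 = 0.472222
s = 1 + (scale-1)·z/height = 1 + (1.85-1)·4.25/9 = 1.401389
θ = twist·z/height = -313°·4.25/9 = -147.8056° = -2.579694 rad
cos θ = -0.846245, sin θ = -0.532794 (intermediates below are computed at full precision and shown rounded to 5 d.p.)
v1: (-3,5) → rotate → (5.20271,-2.63284) → ×s → (7.29101,-3.68963) → (7.29,-3.69)
v2: (0,-3.5) → rotate → (-1.86478,2.96186) → ×s → (-2.61328,4.15071) → (-2.61,4.15)
v3: (2.5,4) → rotate → (0.01556,-4.71696) → ×s → (0.02181,-6.61030) → (0.02,-6.61)
v4: (0.5,5) → rotate → (2.24085,-4.49762) → ×s → (3.14030,-6.30292) → (3.14,-6.30)

Cross-section at z=4.25: (7.29,-3.69) (-2.61,4.15) (0.02,-6.61) (3.14,-6.30)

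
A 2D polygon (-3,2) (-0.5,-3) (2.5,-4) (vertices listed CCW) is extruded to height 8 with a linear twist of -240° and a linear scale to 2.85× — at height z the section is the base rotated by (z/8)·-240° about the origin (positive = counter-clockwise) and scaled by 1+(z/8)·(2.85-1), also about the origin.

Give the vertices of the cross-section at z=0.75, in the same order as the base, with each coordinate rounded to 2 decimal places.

Cross-section at z=0.75: (-2.35,3.52) (-1.89,-3.03) (0.91,-5.46)

t = z/height = 0.75/8 = 0.09375
s = 1 + (scale-1)·z/height = 1 + (2.85-1)·0.75/8 = 1.173438
θ = twist·z/height = -240°·0.75/8 = -22.5000° = -0.392699 rad
cos θ = 0.923880, sin θ = -0.382683 (intermediates below are computed at full precision and shown rounded to 5 d.p.)
v1: (-3,2) → rotate → (-2.00627,2.99581) → ×s → (-2.35423,3.51540) → (-2.35,3.52)
v2: (-0.5,-3) → rotate → (-1.60999,-2.58030) → ×s → (-1.88922,-3.02782) → (-1.89,-3.03)
v3: (2.5,-4) → rotate → (0.77897,-4.65223) → ×s → (0.91407,-5.45910) → (0.91,-5.46)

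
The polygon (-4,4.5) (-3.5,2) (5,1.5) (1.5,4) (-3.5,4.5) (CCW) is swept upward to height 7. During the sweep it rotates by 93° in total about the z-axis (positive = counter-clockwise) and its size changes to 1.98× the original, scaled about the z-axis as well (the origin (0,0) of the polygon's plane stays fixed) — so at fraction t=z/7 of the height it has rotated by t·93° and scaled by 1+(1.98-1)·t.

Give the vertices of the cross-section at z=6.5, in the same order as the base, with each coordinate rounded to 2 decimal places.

Cross-section at z=6.5: (-9.06,-7.08) (-4.24,-6.43) (-2.25,9.71) (-7.44,3.34) (-9.00,-6.13)

t = z/height = 6.5/7 = 0.928571
s = 1 + (scale-1)·z/height = 1 + (1.98-1)·6.5/7 = 1.910000
θ = twist·z/height = 93°·6.5/7 = 86.3571° = 1.507216 rad
cos θ = 0.063537, sin θ = 0.997979 (intermediates below are computed at full precision and shown rounded to 5 d.p.)
v1: (-4,4.5) → rotate → (-4.74506,-3.70600) → ×s → (-9.06306,-7.07846) → (-9.06,-7.08)
v2: (-3.5,2) → rotate → (-2.21834,-3.36585) → ×s → (-4.23703,-6.42878) → (-4.24,-6.43)
v3: (5,1.5) → rotate → (-1.17928,5.08520) → ×s → (-2.25243,9.71274) → (-2.25,9.71)
v4: (1.5,4) → rotate → (-3.89661,1.75112) → ×s → (-7.44253,3.34463) → (-7.44,3.34)
v5: (-3.5,4.5) → rotate → (-4.71329,-3.20701) → ×s → (-9.00238,-6.12539) → (-9.00,-6.13)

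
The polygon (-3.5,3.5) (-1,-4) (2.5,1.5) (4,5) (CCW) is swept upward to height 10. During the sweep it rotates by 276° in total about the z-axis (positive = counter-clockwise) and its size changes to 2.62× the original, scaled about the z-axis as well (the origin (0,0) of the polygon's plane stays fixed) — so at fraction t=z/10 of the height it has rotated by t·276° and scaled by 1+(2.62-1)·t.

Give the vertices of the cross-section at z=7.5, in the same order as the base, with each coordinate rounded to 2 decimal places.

t = z/height = 7.5/10 = 0.75
s = 1 + (scale-1)·z/height = 1 + (2.62-1)·7.5/10 = 2.215000
θ = twist·z/height = 276°·7.5/10 = 207.0000° = 3.612832 rad
cos θ = -0.891007, sin θ = -0.453990 (intermediates below are computed at full precision and shown rounded to 5 d.p.)
v1: (-3.5,3.5) → rotate → (4.70749,-1.52956) → ×s → (10.42709,-3.38797) → (10.43,-3.39)
v2: (-1,-4) → rotate → (-0.92496,4.01802) → ×s → (-2.04878,8.89991) → (-2.05,8.90)
v3: (2.5,1.5) → rotate → (-1.54653,-2.47149) → ×s → (-3.42557,-5.47434) → (-3.43,-5.47)
v4: (4,5) → rotate → (-1.29407,-6.27099) → ×s → (-2.86637,-13.89025) → (-2.87,-13.89)

Cross-section at z=7.5: (10.43,-3.39) (-2.05,8.90) (-3.43,-5.47) (-2.87,-13.89)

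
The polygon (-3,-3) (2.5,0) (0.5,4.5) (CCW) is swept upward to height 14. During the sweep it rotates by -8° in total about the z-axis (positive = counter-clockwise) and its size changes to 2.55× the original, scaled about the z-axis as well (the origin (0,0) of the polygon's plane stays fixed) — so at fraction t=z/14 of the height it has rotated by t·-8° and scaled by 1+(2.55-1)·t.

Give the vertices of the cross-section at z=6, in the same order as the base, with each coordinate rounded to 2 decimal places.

Cross-section at z=6: (-5.28,-4.69) (4.15,-0.25) (1.28,7.43)

t = z/height = 6/14 = 0.428571
s = 1 + (scale-1)·z/height = 1 + (2.55-1)·6/14 = 1.664286
θ = twist·z/height = -8°·6/14 = -3.4286° = -0.059840 rad
cos θ = 0.998210, sin θ = -0.059804 (intermediates below are computed at full precision and shown rounded to 5 d.p.)
v1: (-3,-3) → rotate → (-3.17404,-2.81522) → ×s → (-5.28251,-4.68533) → (-5.28,-4.69)
v2: (2.5,0) → rotate → (2.49553,-0.14951) → ×s → (4.15327,-0.24883) → (4.15,-0.25)
v3: (0.5,4.5) → rotate → (0.76822,4.46204) → ×s → (1.27854,7.42612) → (1.28,7.43)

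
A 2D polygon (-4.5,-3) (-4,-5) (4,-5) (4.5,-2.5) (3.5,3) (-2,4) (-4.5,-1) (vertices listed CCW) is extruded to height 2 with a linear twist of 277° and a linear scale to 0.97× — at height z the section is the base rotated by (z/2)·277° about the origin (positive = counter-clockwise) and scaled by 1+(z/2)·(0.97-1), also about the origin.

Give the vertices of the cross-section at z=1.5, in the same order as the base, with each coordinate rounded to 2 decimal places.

t = z/height = 1.5/2 = 0.75
s = 1 + (scale-1)·z/height = 1 + (0.97-1)·1.5/2 = 0.977500
θ = twist·z/height = 277°·1.5/2 = 207.7500° = 3.625922 rad
cos θ = -0.884988, sin θ = -0.465615 (intermediates below are computed at full precision and shown rounded to 5 d.p.)
v1: (-4.5,-3) → rotate → (2.58560,4.75023) → ×s → (2.52742,4.64335) → (2.53,4.64)
v2: (-4,-5) → rotate → (1.21188,6.28740) → ×s → (1.18461,6.14593) → (1.18,6.15)
v3: (4,-5) → rotate → (-5.86802,2.56248) → ×s → (-5.73599,2.50482) → (-5.74,2.50)
v4: (4.5,-2.5) → rotate → (-5.14648,0.11720) → ×s → (-5.03068,0.11457) → (-5.03,0.11)
v5: (3.5,3) → rotate → (-1.70061,-4.28461) → ×s → (-1.66235,-4.18821) → (-1.66,-4.19)
v6: (-2,4) → rotate → (3.63243,-2.60872) → ×s → (3.55070,-2.55003) → (3.55,-2.55)
v7: (-4.5,-1) → rotate → (3.51683,2.98025) → ×s → (3.43770,2.91320) → (3.44,2.91)

Cross-section at z=1.5: (2.53,4.64) (1.18,6.15) (-5.74,2.50) (-5.03,0.11) (-1.66,-4.19) (3.55,-2.55) (3.44,2.91)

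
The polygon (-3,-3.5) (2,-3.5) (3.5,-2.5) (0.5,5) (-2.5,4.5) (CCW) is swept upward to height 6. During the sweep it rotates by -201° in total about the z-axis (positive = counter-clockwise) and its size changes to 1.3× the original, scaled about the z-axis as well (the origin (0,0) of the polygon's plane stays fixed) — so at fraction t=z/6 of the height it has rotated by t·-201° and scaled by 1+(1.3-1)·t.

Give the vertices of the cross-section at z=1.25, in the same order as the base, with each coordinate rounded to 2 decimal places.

t = z/height = 1.25/6 = 0.208333
s = 1 + (scale-1)·z/height = 1 + (1.3-1)·1.25/6 = 1.062500
θ = twist·z/height = -201°·1.25/6 = -41.8750° = -0.730857 rad
cos θ = 0.744603, sin θ = -0.667508 (intermediates below are computed at full precision and shown rounded to 5 d.p.)
v1: (-3,-3.5) → rotate → (-4.57009,-0.60359) → ×s → (-4.85572,-0.64131) → (-4.86,-0.64)
v2: (2,-3.5) → rotate → (-0.84707,-3.94113) → ×s → (-0.90001,-4.18745) → (-0.90,-4.19)
v3: (3.5,-2.5) → rotate → (0.93734,-4.19778) → ×s → (0.99592,-4.46015) → (1.00,-4.46)
v4: (0.5,5) → rotate → (3.70984,3.38926) → ×s → (3.94171,3.60109) → (3.94,3.60)
v5: (-2.5,4.5) → rotate → (1.14228,5.01948) → ×s → (1.21367,5.33320) → (1.21,5.33)

Cross-section at z=1.25: (-4.86,-0.64) (-0.90,-4.19) (1.00,-4.46) (3.94,3.60) (1.21,5.33)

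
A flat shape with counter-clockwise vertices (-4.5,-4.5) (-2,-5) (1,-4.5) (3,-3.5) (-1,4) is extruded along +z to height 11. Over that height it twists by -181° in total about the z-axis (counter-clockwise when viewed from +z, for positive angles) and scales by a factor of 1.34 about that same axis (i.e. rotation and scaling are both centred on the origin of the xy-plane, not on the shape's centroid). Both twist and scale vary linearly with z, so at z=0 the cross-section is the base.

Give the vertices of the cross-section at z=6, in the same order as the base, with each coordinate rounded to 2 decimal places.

t = z/height = 6/11 = 0.545455
s = 1 + (scale-1)·z/height = 1 + (1.34-1)·6/11 = 1.185455
θ = twist·z/height = -181°·6/11 = -98.7273° = -1.723116 rad
cos θ = -0.151731, sin θ = -0.988422 (intermediates below are computed at full precision and shown rounded to 5 d.p.)
v1: (-4.5,-4.5) → rotate → (-3.76511,5.13069) → ×s → (-4.46336,6.08220) → (-4.46,6.08)
v2: (-2,-5) → rotate → (-4.63865,2.73550) → ×s → (-5.49890,3.24281) → (-5.50,3.24)
v3: (1,-4.5) → rotate → (-4.59963,-0.30563) → ×s → (-5.45265,-0.36231) → (-5.45,-0.36)
v4: (3,-3.5) → rotate → (-3.91467,-2.43421) → ×s → (-4.64066,-2.88564) → (-4.64,-2.89)
v5: (-1,4) → rotate → (4.10542,0.38150) → ×s → (4.86679,0.45225) → (4.87,0.45)

Cross-section at z=6: (-4.46,6.08) (-5.50,3.24) (-5.45,-0.36) (-4.64,-2.89) (4.87,0.45)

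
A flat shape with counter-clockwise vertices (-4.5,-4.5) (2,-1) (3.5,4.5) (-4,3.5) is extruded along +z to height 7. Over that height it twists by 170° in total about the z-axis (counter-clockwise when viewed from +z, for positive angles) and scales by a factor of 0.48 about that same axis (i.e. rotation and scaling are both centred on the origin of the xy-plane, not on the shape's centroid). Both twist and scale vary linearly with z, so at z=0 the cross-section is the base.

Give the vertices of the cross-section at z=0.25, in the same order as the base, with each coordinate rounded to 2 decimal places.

t = z/height = 0.25/7 = 0.0357143
s = 1 + (scale-1)·z/height = 1 + (0.48-1)·0.25/7 = 0.981429
θ = twist·z/height = 170°·0.25/7 = 6.0714° = 0.105966 rad
cos θ = 0.994391, sin θ = 0.105768 (intermediates below are computed at full precision and shown rounded to 5 d.p.)
v1: (-4.5,-4.5) → rotate → (-3.99880,-4.95072) → ×s → (-3.92454,-4.85877) → (-3.92,-4.86)
v2: (2,-1) → rotate → (2.09455,-0.78285) → ×s → (2.05565,-0.76832) → (2.06,-0.77)
v3: (3.5,4.5) → rotate → (3.00441,4.84495) → ×s → (2.94861,4.75497) → (2.95,4.75)
v4: (-4,3.5) → rotate → (-4.34775,3.05729) → ×s → (-4.26701,3.00052) → (-4.27,3.00)

Cross-section at z=0.25: (-3.92,-4.86) (2.06,-0.77) (2.95,4.75) (-4.27,3.00)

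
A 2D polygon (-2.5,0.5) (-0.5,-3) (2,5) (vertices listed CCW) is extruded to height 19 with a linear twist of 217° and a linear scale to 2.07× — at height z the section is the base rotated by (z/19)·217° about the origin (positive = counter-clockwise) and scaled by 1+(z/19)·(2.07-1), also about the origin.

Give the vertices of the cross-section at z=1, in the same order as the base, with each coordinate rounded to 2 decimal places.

Cross-section at z=1: (-2.69,-0.01) (0.11,-3.21) (1.02,5.60)

t = z/height = 1/19 = 0.0526316
s = 1 + (scale-1)·z/height = 1 + (2.07-1)·1/19 = 1.056316
θ = twist·z/height = 217°·1/19 = 11.4211° = 0.199335 rad
cos θ = 0.980198, sin θ = 0.198018 (intermediates below are computed at full precision and shown rounded to 5 d.p.)
v1: (-2.5,0.5) → rotate → (-2.54950,-0.00494) → ×s → (-2.69308,-0.00522) → (-2.69,-0.01)
v2: (-0.5,-3) → rotate → (0.10395,-3.03960) → ×s → (0.10981,-3.21078) → (0.11,-3.21)
v3: (2,5) → rotate → (0.97031,5.29703) → ×s → (1.02495,5.59533) → (1.02,5.60)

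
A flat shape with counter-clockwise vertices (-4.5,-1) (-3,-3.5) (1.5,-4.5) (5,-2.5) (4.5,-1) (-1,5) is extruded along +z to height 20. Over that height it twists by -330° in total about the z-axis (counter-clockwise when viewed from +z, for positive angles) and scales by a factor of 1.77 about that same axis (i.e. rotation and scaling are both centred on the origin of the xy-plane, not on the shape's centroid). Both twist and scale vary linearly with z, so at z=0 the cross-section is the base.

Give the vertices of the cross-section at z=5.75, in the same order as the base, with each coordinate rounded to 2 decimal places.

t = z/height = 5.75/20 = 0.2875
s = 1 + (scale-1)·z/height = 1 + (1.77-1)·5.75/20 = 1.221375
θ = twist·z/height = -330°·5.75/20 = -94.8750° = -1.655881 rad
cos θ = -0.084982, sin θ = -0.996382 (intermediates below are computed at full precision and shown rounded to 5 d.p.)
v1: (-4.5,-1) → rotate → (-0.61396,4.56870) → ×s → (-0.74988,5.58010) → (-0.75,5.58)
v2: (-3,-3.5) → rotate → (-3.23239,3.28659) → ×s → (-3.94796,4.01415) → (-3.95,4.01)
v3: (1.5,-4.5) → rotate → (-4.61119,-1.11215) → ×s → (-5.63200,-1.35836) → (-5.63,-1.36)
v4: (5,-2.5) → rotate → (-2.91587,-4.76946) → ×s → (-3.56137,-5.82530) → (-3.56,-5.83)
v5: (4.5,-1) → rotate → (-1.37880,-4.39874) → ×s → (-1.68403,-5.37251) → (-1.68,-5.37)
v6: (-1,5) → rotate → (5.06689,0.57147) → ×s → (6.18858,0.69798) → (6.19,0.70)

Cross-section at z=5.75: (-0.75,5.58) (-3.95,4.01) (-5.63,-1.36) (-3.56,-5.83) (-1.68,-5.37) (6.19,0.70)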